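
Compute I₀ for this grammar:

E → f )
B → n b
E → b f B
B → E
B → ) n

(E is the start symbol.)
First, augment the grammar with E' → E
I₀ = CLOSURE({ [E' → . E] }):
  [E' → . E] has the dot before E: add [E → . f )], [E → . b f B]
No further items can be added.

I₀ = { [E → . b f B], [E → . f )], [E' → . E] }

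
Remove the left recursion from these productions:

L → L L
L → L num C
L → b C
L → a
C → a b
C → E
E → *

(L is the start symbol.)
L → b C L'
L → a L'
L' → L L'
L' → num C L'
L' → ε
C → a b
C → E
E → *

L is directly left-recursive. The standard transformation for
  A → A α₁ | ... | A α_m | β₁ | ... | β_n
is
  A  → β₁ A' | ... | β_n A'
  A' → α₁ A' | ... | α_m A' | ε

L → b C becomes L → b C L'
L → a becomes L → a L'
L → L L becomes L' → L L'
L → L num C becomes L' → num C L'
Add L' → ε

Productions for other non-terminals are unchanged:
  C → a b
  C → E
  E → *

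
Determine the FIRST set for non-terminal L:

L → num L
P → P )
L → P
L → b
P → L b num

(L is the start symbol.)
{ 'b', 'num' }

FIRST sets of the other non-terminals involved (by the same procedure, iterated to a fixed point):
  FIRST(P) = { 'b', 'num' }

From L → num L:
  - num is a terminal: add 'num' and stop
From L → P:
  - P is a non-terminal: add FIRST(P) \ {ε} = { 'b', 'num' }
    P is not nullable, so stop
From L → b:
  - b is a terminal: add 'b' and stop

Collecting: FIRST(L) = { 'b', 'num' }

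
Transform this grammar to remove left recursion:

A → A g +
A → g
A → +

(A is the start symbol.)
A → g A'
A → + A'
A' → g + A'
A' → ε

A is directly left-recursive. The standard transformation for
  A → A α₁ | ... | A α_m | β₁ | ... | β_n
is
  A  → β₁ A' | ... | β_n A'
  A' → α₁ A' | ... | α_m A' | ε

A → g becomes A → g A'
A → + becomes A → + A'
A → A g + becomes A' → g + A'
Add A' → ε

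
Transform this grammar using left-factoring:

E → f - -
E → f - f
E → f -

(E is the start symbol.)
E → f - E'
E' → -
E' → f
E' → ε

Left-factoring transforms A → αβ₁ | αβ₂ into A → αA' and A' → β₁ | β₂
(α is the longest common prefix among the alternatives). Repeat until
no nonterminal has two alternatives with a common prefix.

Round 1: E has alternatives sharing prefix 'f -'. Introduce E': E → f - E'
  Add: E' → -
  Add: E' → f
  Add: E' → ε

No remaining common prefixes — done.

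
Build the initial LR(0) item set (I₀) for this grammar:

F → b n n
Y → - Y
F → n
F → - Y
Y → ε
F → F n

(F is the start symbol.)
{ [F → . - Y], [F → . F n], [F → . b n n], [F → . n], [F' → . F] }

First, augment the grammar with F' → F
I₀ = CLOSURE({ [F' → . F] }):
  [F' → . F] has the dot before F: add [F → . b n n], [F → . n], [F → . - Y], [F → . F n]
No further items can be added.

I₀ = { [F → . - Y], [F → . F n], [F → . b n n], [F → . n], [F' → . F] }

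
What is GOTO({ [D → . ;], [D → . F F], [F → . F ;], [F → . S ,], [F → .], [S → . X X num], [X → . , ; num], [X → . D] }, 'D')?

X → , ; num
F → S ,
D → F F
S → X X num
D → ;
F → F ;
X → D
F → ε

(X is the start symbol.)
{ [X → D .] }

GOTO(I, 'D') = CLOSURE({ [A → αX.β] : [A → α.Xβ] ∈ I, X = 'D' })

Items with dot before 'D', with the dot advanced:
  [X → . D] → [X → D .]
Closure adds nothing (no advanced item has the dot before a non-terminal).

GOTO = { [X → D .] }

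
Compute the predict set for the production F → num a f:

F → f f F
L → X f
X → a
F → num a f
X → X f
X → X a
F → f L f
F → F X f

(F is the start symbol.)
{ 'num' }

PREDICT(F → num a f) = (FIRST(RHS) \ {ε}) ∪ (FOLLOW(F) if ε ∈ FIRST(RHS), i.e. RHS ⇒* ε)
FIRST(num a f) = { 'num' }
ε ∉ FIRST(num a f), so FOLLOW(F) is not added.
PREDICT(F → num a f) = { 'num' }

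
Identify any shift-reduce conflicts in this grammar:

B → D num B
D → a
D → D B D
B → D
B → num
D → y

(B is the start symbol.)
Augment with B' → B and build the canonical LR(0) collection (I0 = CLOSURE({[B' → . B]}), then GOTO on every symbol after a dot until no new states appear). It has 10 states:
  I0: { [B → . D num B], [B → . D], [B → . num], [B' → . B], [D → . D B D], [D → . a], [D → . y] }  — shift
  I1: { [B' → B .] }  — accept
  I2: { [B → . D num B], [B → . D], [B → . num], [B → D . num B], [B → D .], [D → . D B D], [D → . a], [D → . y], [D → D . B D] }  — shift, reduce
  I3: { [D → a .] }  — reduce
  I4: { [B → num .] }  — reduce
  I5: { [D → y .] }  — reduce
  I6: { [D → . D B D], [D → . a], [D → . y], [D → D B . D] }  — shift
  I7: { [B → . D num B], [B → . D], [B → . num], [B → D num . B], [B → num .], [D → . D B D], [D → . a], [D → . y] }  — shift, reduce
  I8: { [B → D num B .] }  — reduce
  I9: { [B → . D num B], [B → . D], [B → . num], [D → . D B D], [D → . a], [D → . y], [D → D . B D], [D → D B D .] }  — shift, reduce

I2 contains reduce item [B → D .] and shift items [B → D . num B], [B → . num], [D → . a], [D → . y] — shift-reduce conflict.
I7 contains reduce item [B → num .] and shift items [B → . num], [D → . a], [D → . y] — shift-reduce conflict.
I9 contains reduce item [D → D B D .] and shift items [B → . num], [D → . a], [D → . y] — shift-reduce conflict.

Answer: Yes — I2: [B → D .] vs [B → D . num B]; I7: [B → num .] vs [B → . num]; I9: [D → D B D .] vs [B → . num]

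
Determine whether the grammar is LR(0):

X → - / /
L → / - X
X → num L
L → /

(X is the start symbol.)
Augment with X' → X and build the canonical LR(0) collection (I0 = CLOSURE({[X' → . X]}), then GOTO on every symbol after a dot until no new states appear). It has 10 states:
  I0: { [X → . - / /], [X → . num L], [X' → . X] }  — shift
  I1: { [X → - . / /] }  — shift
  I2: { [X' → X .] }  — accept
  I3: { [L → . / - X], [L → . /], [X → num . L] }  — shift
  I4: { [L → / . - X], [L → / .] }  — shift, reduce
  I5: { [X → num L .] }  — reduce
  I6: { [L → / - . X], [X → . - / /], [X → . num L] }  — shift
  I7: { [L → / - X .] }  — reduce
  I8: { [X → - / . /] }  — shift
  I9: { [X → - / / .] }  — reduce

Conflict in state I4:
  Shift-reduce conflict between [L → / .] and [L → / . - X]
So the grammar is NOT LR(0).

Answer: No. Shift-reduce conflict between [L → / .] and [L → / . - X]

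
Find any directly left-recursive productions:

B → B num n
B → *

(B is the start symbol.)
Direct left recursion occurs when N → N α for some non-terminal N (the right-hand side begins with the left-hand side itself).

B → B num n: LEFT RECURSIVE (starts with B)
B → *: starts with '*'

The grammar has direct left recursion on: B.

Answer: Yes, B is left-recursive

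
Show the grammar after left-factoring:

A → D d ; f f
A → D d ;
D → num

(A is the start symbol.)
Left-factoring transforms A → αβ₁ | αβ₂ into A → αA' and A' → β₁ | β₂
(α is the longest common prefix among the alternatives). Repeat until
no nonterminal has two alternatives with a common prefix.

Round 1: A has alternatives sharing prefix 'D d ;'. Introduce A': A → D d ; A'
  Add: A' → f f
  Add: A' → ε

No remaining common prefixes — done.

Resulting grammar:
A → D d ; A'
A' → f f
A' → ε
D → num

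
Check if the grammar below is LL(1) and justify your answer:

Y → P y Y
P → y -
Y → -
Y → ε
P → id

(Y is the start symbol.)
Relevant sets:
  FIRST(P) = { 'id', 'y' }
  FOLLOW(Y) = { $ }

For Y:
  PREDICT(Y → P y Y) = { 'id', 'y' }
  PREDICT(Y → '-') = { '-' }
  PREDICT(Y → ε) = { $ }
For P:
  PREDICT(P → y '-') = { 'y' }
  PREDICT(P → id) = { 'id' }

All predict sets are disjoint. The grammar IS LL(1).

Answer: Yes, the grammar is LL(1).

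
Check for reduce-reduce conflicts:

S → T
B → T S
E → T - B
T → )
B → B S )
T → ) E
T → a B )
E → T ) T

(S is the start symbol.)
Yes — I8: [T → ) .] vs [T → a B ) .]

Augment with S' → S and build the canonical LR(0) collection (I0 = CLOSURE({[S' → . S]}), then GOTO on every symbol after a dot until no new states appear). It has 17 states:
  I0: { [S → . T], [S' → . S], [T → . ) E], [T → . )], [T → . a B )] }  — shift
  I1: { [E → . T ) T], [E → . T - B], [T → ) . E], [T → ) .], [T → . ) E], [T → . )], [T → . a B )] }  — shift, reduce
  I2: { [S' → S .] }  — accept
  I3: { [S → T .] }  — reduce
  I4: { [B → . B S )], [B → . T S], [T → . ) E], [T → . )], [T → . a B )], [T → a . B )] }  — shift
  I5: { [B → B . S )], [S → . T], [T → . ) E], [T → . )], [T → . a B )], [T → a B . )] }  — shift
  I6: { [B → T . S], [S → . T], [T → . ) E], [T → . )], [T → . a B )] }  — shift
  I7: { [B → T S .] }  — reduce
  I8: { [E → . T ) T], [E → . T - B], [T → ) . E], [T → ) .], [T → . ) E], [T → . )], [T → . a B )], [T → a B ) .] }  — shift, 2 reduces
  I9: { [B → B S . )] }  — shift
  I10: { [B → B S ) .] }  — reduce
  I11: { [T → ) E .] }  — reduce
  I12: { [E → T . ) T], [E → T . - B] }  — shift
  I13: { [E → T ) . T], [T → . ) E], [T → . )], [T → . a B )] }  — shift
  I14: { [B → . B S )], [B → . T S], [E → T - . B], [T → . ) E], [T → . )], [T → . a B )] }  — shift
  I15: { [B → B . S )], [E → T - B .], [S → . T], [T → . ) E], [T → . )], [T → . a B )] }  — shift, reduce
  I16: { [E → T ) T .] }  — reduce

I8 contains complete items [T → ) .], [T → a B ) .] — reduce-reduce conflict.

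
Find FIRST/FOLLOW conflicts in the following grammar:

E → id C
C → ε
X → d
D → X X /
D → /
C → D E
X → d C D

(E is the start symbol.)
Yes. C → D E with FOLLOW(C) on { '/', 'd' }

A FIRST/FOLLOW conflict occurs when a non-terminal N has a nullable alternative N → β (β ⇒* ε) and another alternative N → α with FIRST(α) ∩ FOLLOW(N) ≠ ∅: on such a lookahead the parser cannot decide between expanding α and letting N vanish via β.

Nullable non-terminals: C.
FIRST sets used below: FIRST(D) = { '/', 'd' }

C: nullable alternative(s) C → ε; FOLLOW(C) = { $, '/', 'd' }
  C → ε: FIRST \ {ε} = { } — this is the only nullable alternative, skip
  C → D E: FIRST \ {ε} = { '/', 'd' } — overlaps FOLLOW(C) on { '/', 'd' }: CONFLICT

D, E, X have no nullable alternative, so no FIRST/FOLLOW check is needed there.

So the grammar has 1 FIRST/FOLLOW conflict (marked CONFLICT above).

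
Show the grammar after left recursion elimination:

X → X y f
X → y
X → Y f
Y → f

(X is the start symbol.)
X → y X'
X → Y f X'
X' → y f X'
X' → ε
Y → f

X is directly left-recursive. The standard transformation for
  A → A α₁ | ... | A α_m | β₁ | ... | β_n
is
  A  → β₁ A' | ... | β_n A'
  A' → α₁ A' | ... | α_m A' | ε

X → y becomes X → y X'
X → Y f becomes X → Y f X'
X → X y f becomes X' → y f X'
Add X' → ε

Productions for other non-terminals are unchanged:
  Y → f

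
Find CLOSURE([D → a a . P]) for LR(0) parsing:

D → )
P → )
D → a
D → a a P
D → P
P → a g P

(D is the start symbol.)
{ [D → a a . P], [P → . )], [P → . a g P] }

To compute CLOSURE, for each item [A → α.Bβ] where B is a non-terminal, add [B → .γ] for all productions B → γ; repeat for the newly added items until nothing changes.

Start with: [D → a a . P]
  [D → a a . P] has the dot before P: add [P → . )], [P → . a g P]
No further items can be added.

CLOSURE = { [D → a a . P], [P → . )], [P → . a g P] }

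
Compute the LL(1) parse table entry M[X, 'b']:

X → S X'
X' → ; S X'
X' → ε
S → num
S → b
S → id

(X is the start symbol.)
To find M[X, 'b'], we find productions for X where 'b' is in the predict set (PREDICT(N → α) = (FIRST(α) \ {ε}) ∪ (FOLLOW(N) if α ⇒* ε)).

Relevant sets:
  FIRST(S) = { 'b', 'id', 'num' }

X → S X': PREDICT = { 'b', 'id', 'num' }
  'b' is in predict set, so this production goes in M[X, 'b']

M[X, 'b'] = X → S X'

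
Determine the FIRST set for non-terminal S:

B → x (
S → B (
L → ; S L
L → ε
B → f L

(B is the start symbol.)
{ 'f', 'x' }

To compute FIRST(S), examine every production with S on the left-hand side, reading each right-hand side left to right until a non-nullable symbol is reached.

FIRST sets of the other non-terminals involved (by the same procedure, iterated to a fixed point):
  FIRST(B) = { 'f', 'x' }

From S → B (:
  - B is a non-terminal: add FIRST(B) \ {ε} = { 'f', 'x' }
    B is not nullable, so stop

Collecting: FIRST(S) = { 'f', 'x' }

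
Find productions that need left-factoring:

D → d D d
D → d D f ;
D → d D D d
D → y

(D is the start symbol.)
Yes, D has productions with common prefix 'd D'

Left-factoring is needed when two productions for the same non-terminal
share a common prefix on the right-hand side.

Productions for D:
  D → d D d
  D → d D f ;
  D → d D D d
  D → y

Found common prefix 'd D' in productions for D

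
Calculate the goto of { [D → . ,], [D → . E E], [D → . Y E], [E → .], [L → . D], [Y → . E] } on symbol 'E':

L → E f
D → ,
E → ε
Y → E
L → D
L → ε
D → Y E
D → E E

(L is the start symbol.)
GOTO(I, 'E') = CLOSURE({ [A → αX.β] : [A → α.Xβ] ∈ I, X = 'E' })

Items with dot before 'E', with the dot advanced:
  [D → . E E] → [D → E . E]
  [Y → . E] → [Y → E .]
Closure of the advanced items:
  [D → E . E] has the dot before E: add [E → .]

GOTO = { [D → E . E], [E → .], [Y → E .] }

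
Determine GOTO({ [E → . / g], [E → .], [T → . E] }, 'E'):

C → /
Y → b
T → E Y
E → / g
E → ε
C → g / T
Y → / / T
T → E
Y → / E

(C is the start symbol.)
{ [T → E .] }

GOTO(I, 'E') = CLOSURE({ [A → αX.β] : [A → α.Xβ] ∈ I, X = 'E' })

Items with dot before 'E', with the dot advanced:
  [T → . E] → [T → E .]
Closure adds nothing (no advanced item has the dot before a non-terminal).

GOTO = { [T → E .] }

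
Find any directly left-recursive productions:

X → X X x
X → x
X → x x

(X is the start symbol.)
Direct left recursion occurs when N → N α for some non-terminal N (the right-hand side begins with the left-hand side itself).

X → X X x: LEFT RECURSIVE (starts with X)
X → x: starts with x
X → x x: starts with x

The grammar has direct left recursion on: X.

Answer: Yes, X is left-recursive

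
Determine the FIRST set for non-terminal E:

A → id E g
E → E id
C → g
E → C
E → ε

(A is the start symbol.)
{ 'g', 'id', ε }

To compute FIRST(E), examine every production with E on the left-hand side, reading each right-hand side left to right until a non-nullable symbol is reached.

FIRST sets of the other non-terminals involved (by the same procedure, iterated to a fixed point):
  FIRST(C) = { 'g' }

From E → E id:
  - E is the symbol being defined: contributes nothing new
    E is nullable, so continue to the next symbol
  - id is a terminal: add 'id' and stop
From E → C:
  - C is a non-terminal: add FIRST(C) \ {ε} = { 'g' }
    C is not nullable, so stop
From E → ε:
  - ε-production, so ε ∈ FIRST(E)

Collecting: FIRST(E) = { 'g', 'id', ε }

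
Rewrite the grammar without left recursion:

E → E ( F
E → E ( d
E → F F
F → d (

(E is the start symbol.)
E → F F E'
E' → ( F E'
E' → ( d E'
E' → ε
F → d (

E is directly left-recursive. The standard transformation for
  A → A α₁ | ... | A α_m | β₁ | ... | β_n
is
  A  → β₁ A' | ... | β_n A'
  A' → α₁ A' | ... | α_m A' | ε

E → F F becomes E → F F E'
E → E ( F becomes E' → ( F E'
E → E ( d becomes E' → ( d E'
Add E' → ε

Productions for other non-terminals are unchanged:
  F → d (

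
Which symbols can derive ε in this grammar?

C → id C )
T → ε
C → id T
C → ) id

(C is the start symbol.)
A non-terminal is nullable if it can derive ε (the empty string): either it has an ε-production, or it has a production whose right-hand side consists entirely of nullable non-terminals.

ε-productions: T → ε
So T is immediately nullable.
No further non-terminal can be added: every production for the remaining non-terminals contains a terminal or a non-nullable non-terminal.
Nullable = { 'T' }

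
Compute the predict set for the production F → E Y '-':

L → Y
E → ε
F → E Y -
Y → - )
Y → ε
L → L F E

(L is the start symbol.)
{ '-' }

PREDICT(F → E Y '-') = (FIRST(RHS) \ {ε}) ∪ (FOLLOW(F) if ε ∈ FIRST(RHS), i.e. RHS ⇒* ε)
FIRST(E) = { ε }
FIRST(Y) = { '-', ε }
FIRST(E Y '-') = { '-' }
ε ∉ FIRST(E Y '-'), so FOLLOW(F) is not added.
PREDICT(F → E Y '-') = { '-' }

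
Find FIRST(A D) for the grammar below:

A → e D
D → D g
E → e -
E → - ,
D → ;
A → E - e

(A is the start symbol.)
{ '-', 'e' }

FIRST sets of the non-terminals involved (from the grammar, by fixed-point iteration):
  FIRST(A) = { '-', 'e' }

To compute FIRST(A D), process the symbols left to right:
Symbol A is a non-terminal. Add FIRST(A) \ {ε} = { '-', 'e' }
A is not nullable (ε ∉ FIRST(A)), so stop here.
FIRST(A D) = { '-', 'e' }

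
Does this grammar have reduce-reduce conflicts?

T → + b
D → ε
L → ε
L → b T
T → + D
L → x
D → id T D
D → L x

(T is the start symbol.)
Yes — I1: [D → .] vs [L → .]; I8: [D → .] vs [L → .]

A reduce-reduce conflict occurs when an LR(0) state has two complete items [A → α .] and [B → β .] — both call for a reduction, and with no lookahead the parser cannot choose between them.

Augment with T' → T and build the canonical LR(0) collection (I0 = CLOSURE({[T' → . T]}), then GOTO on every symbol after a dot until no new states appear). It has 13 states:
  I0: { [T → . + D], [T → . + b], [T' → . T] }  — shift
  I1: { [D → . L x], [D → . id T D], [D → .], [L → . b T], [L → . x], [L → .], [T → + . D], [T → + . b] }  — shift, 2 reduces
  I2: { [T' → T .] }  — accept
  I3: { [T → + D .] }  — reduce
  I4: { [D → L . x] }  — shift
  I5: { [L → b . T], [T → + b .], [T → . + D], [T → . + b] }  — shift, reduce
  I6: { [D → id . T D], [T → . + D], [T → . + b] }  — shift
  I7: { [L → x .] }  — reduce
  I8: { [D → . L x], [D → . id T D], [D → .], [D → id T . D], [L → . b T], [L → . x], [L → .] }  — shift, 2 reduces
  I9: { [D → id T D .] }  — reduce
  I10: { [L → b . T], [T → . + D], [T → . + b] }  — shift
  I11: { [L → b T .] }  — reduce
  I12: { [D → L x .] }  — reduce

I1 contains complete items [D → .], [L → .] — reduce-reduce conflict.
I8 contains complete items [D → .], [L → .] — reduce-reduce conflict.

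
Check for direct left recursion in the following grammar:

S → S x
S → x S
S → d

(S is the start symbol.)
Yes, S is left-recursive

Direct left recursion occurs when N → N α for some non-terminal N (the right-hand side begins with the left-hand side itself).

S → S x: LEFT RECURSIVE (starts with S)
S → x S: starts with x
S → d: starts with d

The grammar has direct left recursion on: S.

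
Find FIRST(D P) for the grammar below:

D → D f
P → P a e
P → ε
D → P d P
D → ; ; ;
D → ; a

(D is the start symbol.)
FIRST sets of the non-terminals involved (from the grammar, by fixed-point iteration):
  FIRST(D) = { ';', 'a', 'd' }

To compute FIRST(D P), process the symbols left to right:
Symbol D is a non-terminal. Add FIRST(D) \ {ε} = { ';', 'a', 'd' }
D is not nullable (ε ∉ FIRST(D)), so stop here.
FIRST(D P) = { ';', 'a', 'd' }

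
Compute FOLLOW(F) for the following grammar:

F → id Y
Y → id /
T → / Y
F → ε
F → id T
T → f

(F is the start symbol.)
{ $ }

To compute FOLLOW(F), find every occurrence of F on a right-hand side N → α F β: add FIRST(β) \ {ε}, and if β is empty or nullable also add FOLLOW(N). Iterate to a fixed point.

F is the start symbol, so $ ∈ FOLLOW(F).
F does not occur on any right-hand side.

Taking the union: FOLLOW(F) = { $ }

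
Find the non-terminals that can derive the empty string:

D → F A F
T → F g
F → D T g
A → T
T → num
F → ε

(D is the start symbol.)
{ 'F' }

A non-terminal is nullable if it can derive ε (the empty string): either it has an ε-production, or it has a production whose right-hand side consists entirely of nullable non-terminals.

ε-productions: F → ε
So F is immediately nullable.
No further non-terminal can be added: every production for the remaining non-terminals contains a terminal or a non-nullable non-terminal.
Nullable = { 'F' }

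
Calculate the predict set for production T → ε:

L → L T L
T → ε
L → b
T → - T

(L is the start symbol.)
PREDICT(T → ε) = (FIRST(RHS) \ {ε}) ∪ (FOLLOW(T) if ε ∈ FIRST(RHS), i.e. RHS ⇒* ε)
The right-hand side is ε (FIRST(ε) = { ε }), so the predict set is FOLLOW(T) = { 'b' }
PREDICT(T → ε) = { 'b' }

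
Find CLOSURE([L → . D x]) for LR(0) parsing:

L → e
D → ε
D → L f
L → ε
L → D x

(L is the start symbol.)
{ [D → . L f], [D → .], [L → . D x], [L → . e], [L → .] }

Start with: [L → . D x]
  [L → . D x] has the dot before D: add [D → .], [D → . L f]
  [D → . L f] has the dot before L: add [L → . e], [L → .]
No further items can be added.

CLOSURE = { [D → . L f], [D → .], [L → . D x], [L → . e], [L → .] }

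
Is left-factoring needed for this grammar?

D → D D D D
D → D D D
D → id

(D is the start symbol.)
Yes, D has productions with common prefix 'D D D'

Left-factoring is needed when two productions for the same non-terminal
share a common prefix on the right-hand side.

Productions for D:
  D → D D D D
  D → D D D
  D → id

Found common prefix 'D D D' in productions for D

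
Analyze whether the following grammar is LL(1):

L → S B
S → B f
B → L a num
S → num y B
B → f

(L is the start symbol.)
No. Predict set conflict for S: { 'num' }

A grammar is LL(1) if for each non-terminal N with multiple productions, the predict sets of those productions are pairwise disjoint, where PREDICT(N → α) = (FIRST(α) \ {ε}) ∪ (FOLLOW(N) if α ⇒* ε).

Relevant sets:
  FIRST(B) = { 'f', 'num' }
  FIRST(L) = { 'f', 'num' }

For S:
  PREDICT(S → B f) = { 'f', 'num' }
  PREDICT(S → num y B) = { 'num' }
For B:
  PREDICT(B → L a num) = { 'f', 'num' }
  PREDICT(B → f) = { 'f' }
L has a single production, so nothing to check there.

Conflict found: Predict set conflict for S: { 'num' }
The grammar is NOT LL(1).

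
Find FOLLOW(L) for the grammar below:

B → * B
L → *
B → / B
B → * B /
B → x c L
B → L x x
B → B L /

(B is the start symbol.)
{ $, '*', '/', 'x' }

To compute FOLLOW(L), find every occurrence of L on a right-hand side N → α L β: add FIRST(β) \ {ε}, and if β is empty or nullable also add FOLLOW(N). Iterate to a fixed point.

In B → x c L: L is at the end, add FOLLOW(B)
In B → L x x: L is followed by x x, add FIRST(x x) \ {ε} = { 'x' }
In B → B L /: L is followed by '/', add FIRST('/') \ {ε} = { '/' }

The FOLLOW sets referred to above (computed the same way, to a fixed point):
  FOLLOW(B) = { $, '*', '/' }

Taking the union: FOLLOW(L) = { $, '*', '/', 'x' }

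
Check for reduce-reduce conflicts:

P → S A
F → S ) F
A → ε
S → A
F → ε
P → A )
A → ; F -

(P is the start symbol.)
Yes — I1: [A → .] vs [F → .]; I10: [A → .] vs [F → .]

A reduce-reduce conflict occurs when an LR(0) state has two complete items [A → α .] and [B → β .] — both call for a reduction, and with no lookahead the parser cannot choose between them.

Augment with P' → P and build the canonical LR(0) collection (I0 = CLOSURE({[P' → . P]}), then GOTO on every symbol after a dot until no new states appear). It has 13 states:
  I0: { [A → . ; F -], [A → .], [P → . A )], [P → . S A], [P' → . P], [S → . A] }  — shift, reduce
  I1: { [A → . ; F -], [A → .], [A → ; . F -], [F → . S ) F], [F → .], [S → . A] }  — shift, 2 reduces
  I2: { [P → A . )], [S → A .] }  — shift, reduce
  I3: { [P' → P .] }  — accept
  I4: { [A → . ; F -], [A → .], [P → S . A] }  — shift, reduce
  I5: { [P → S A .] }  — reduce
  I6: { [P → A ) .] }  — reduce
  I7: { [S → A .] }  — reduce
  I8: { [A → ; F . -] }  — shift
  I9: { [F → S . ) F] }  — shift
  I10: { [A → . ; F -], [A → .], [F → . S ) F], [F → .], [F → S ) . F], [S → . A] }  — shift, 2 reduces
  I11: { [F → S ) F .] }  — reduce
  I12: { [A → ; F - .] }  — reduce

I1 contains complete items [A → .], [F → .] — reduce-reduce conflict.
I10 contains complete items [A → .], [F → .] — reduce-reduce conflict.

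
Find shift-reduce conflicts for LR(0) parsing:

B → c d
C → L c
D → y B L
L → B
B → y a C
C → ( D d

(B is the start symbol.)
No shift-reduce conflicts

A shift-reduce conflict occurs when an LR(0) state has both:
  - a complete (reduce) item [A → α .] (dot at the end), and
  - a shift item [B → β . c γ] (dot before a terminal).

Augment with B' → B and build the canonical LR(0) collection (I0 = CLOSURE({[B' → . B]}), then GOTO on every symbol after a dot until no new states appear). It has 16 states:
  I0: { [B → . c d], [B → . y a C], [B' → . B] }  — shift
  I1: { [B' → B .] }  — accept
  I2: { [B → c . d] }  — shift
  I3: { [B → y . a C] }  — shift
  I4: { [B → . c d], [B → . y a C], [B → y a . C], [C → . ( D d], [C → . L c], [L → . B] }  — shift
  I5: { [C → ( . D d], [D → . y B L] }  — shift
  I6: { [L → B .] }  — reduce
  I7: { [B → y a C .] }  — reduce
  I8: { [C → L . c] }  — shift
  I9: { [C → L c .] }  — reduce
  I10: { [C → ( D . d] }  — shift
  I11: { [B → . c d], [B → . y a C], [D → y . B L] }  — shift
  I12: { [B → . c d], [B → . y a C], [D → y B . L], [L → . B] }  — shift
  I13: { [D → y B L .] }  — reduce
  I14: { [C → ( D d .] }  — reduce
  I15: { [B → c d .] }  — reduce

No state contains both a complete item and a shift item.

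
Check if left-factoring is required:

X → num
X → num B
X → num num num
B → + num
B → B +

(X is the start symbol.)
Yes, X has productions with common prefix 'num'

Left-factoring is needed when two productions for the same non-terminal
share a common prefix on the right-hand side.

Productions for X:
  X → num
  X → num B
  X → num num num
Productions for B:
  B → + num
  B → B +

Found common prefix 'num' in productions for X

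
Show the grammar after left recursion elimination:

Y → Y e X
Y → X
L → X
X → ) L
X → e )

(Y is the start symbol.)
Y is directly left-recursive. The standard transformation for
  A → A α₁ | ... | A α_m | β₁ | ... | β_n
is
  A  → β₁ A' | ... | β_n A'
  A' → α₁ A' | ... | α_m A' | ε

Y → X becomes Y → X Y'
Y → Y e X becomes Y' → e X Y'
Add Y' → ε

Productions for other non-terminals are unchanged:
  L → X
  X → ) L
  X → e )

Resulting grammar:
Y → X Y'
Y' → e X Y'
Y' → ε
L → X
X → ) L
X → e )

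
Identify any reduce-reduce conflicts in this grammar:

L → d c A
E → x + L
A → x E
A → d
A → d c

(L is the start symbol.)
No reduce-reduce conflicts

A reduce-reduce conflict occurs when an LR(0) state has two complete items [A → α .] and [B → β .] — both call for a reduction, and with no lookahead the parser cannot choose between them.

Augment with L' → L and build the canonical LR(0) collection (I0 = CLOSURE({[L' → . L]}), then GOTO on every symbol after a dot until no new states appear). It has 12 states:
  I0: { [L → . d c A], [L' → . L] }  — shift
  I1: { [L' → L .] }  — accept
  I2: { [L → d . c A] }  — shift
  I3: { [A → . d c], [A → . d], [A → . x E], [L → d c . A] }  — shift
  I4: { [L → d c A .] }  — reduce
  I5: { [A → d . c], [A → d .] }  — shift, reduce
  I6: { [A → x . E], [E → . x + L] }  — shift
  I7: { [A → x E .] }  — reduce
  I8: { [E → x . + L] }  — shift
  I9: { [E → x + . L], [L → . d c A] }  — shift
  I10: { [E → x + L .] }  — reduce
  I11: { [A → d c .] }  — reduce

No state contains more than one complete item.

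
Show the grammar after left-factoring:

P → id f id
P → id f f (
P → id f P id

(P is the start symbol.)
Left-factoring transforms A → αβ₁ | αβ₂ into A → αA' and A' → β₁ | β₂
(α is the longest common prefix among the alternatives). Repeat until
no nonterminal has two alternatives with a common prefix.

Round 1: P has alternatives sharing prefix 'id f'. Introduce P': P → id f P'
  Add: P' → id
  Add: P' → f (
  Add: P' → P id

No remaining common prefixes — done.

Resulting grammar:
P → id f P'
P' → id
P' → f (
P' → P id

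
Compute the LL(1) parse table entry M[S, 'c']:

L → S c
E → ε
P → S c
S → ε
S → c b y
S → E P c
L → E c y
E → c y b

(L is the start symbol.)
To find M[S, 'c'], we find productions for S where 'c' is in the predict set (PREDICT(N → α) = (FIRST(α) \ {ε}) ∪ (FOLLOW(N) if α ⇒* ε)).

Relevant sets:
  FIRST(E) = { 'c', ε }
  FIRST(P) = { 'c' }
  FOLLOW(S) = { 'c' }

S → ε: PREDICT = { 'c' }
  'c' is in predict set, so this production goes in M[S, 'c']
S → c b y: PREDICT = { 'c' }
  'c' is in predict set, so this production goes in M[S, 'c']
S → E P c: PREDICT = { 'c' }
  'c' is in predict set, so this production goes in M[S, 'c']

M[S, 'c'] = S → ε, S → c b y, S → E P c  (a multiply-defined cell — the grammar is not LL(1))

Answer: S → ε, S → c b y, S → E P c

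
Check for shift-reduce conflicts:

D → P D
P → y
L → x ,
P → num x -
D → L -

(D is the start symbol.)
Augment with D' → D and build the canonical LR(0) collection (I0 = CLOSURE({[D' → . D]}), then GOTO on every symbol after a dot until no new states appear). It has 12 states:
  I0: { [D → . L -], [D → . P D], [D' → . D], [L → . x ,], [P → . num x -], [P → . y] }  — shift
  I1: { [D' → D .] }  — accept
  I2: { [D → L . -] }  — shift
  I3: { [D → . L -], [D → . P D], [D → P . D], [L → . x ,], [P → . num x -], [P → . y] }  — shift
  I4: { [P → num . x -] }  — shift
  I5: { [L → x . ,] }  — shift
  I6: { [P → y .] }  — reduce
  I7: { [L → x , .] }  — reduce
  I8: { [P → num x . -] }  — shift
  I9: { [P → num x - .] }  — reduce
  I10: { [D → P D .] }  — reduce
  I11: { [D → L - .] }  — reduce

No state contains both a complete item and a shift item.

Answer: No shift-reduce conflicts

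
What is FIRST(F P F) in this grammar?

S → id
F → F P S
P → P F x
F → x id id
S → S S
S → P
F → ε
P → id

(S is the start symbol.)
FIRST sets of the non-terminals involved (from the grammar, by fixed-point iteration):
  FIRST(F) = { 'id', 'x', ε }
  FIRST(P) = { 'id' }

To compute FIRST(F P F), process the symbols left to right:
Symbol F is a non-terminal. Add FIRST(F) \ {ε} = { 'id', 'x' }
F is nullable (ε ∈ FIRST(F)), continue to the next symbol.
Symbol P is a non-terminal. Add FIRST(P) \ {ε} = { 'id' }
P is not nullable (ε ∉ FIRST(P)), so stop here.
FIRST(F P F) = { 'id', 'x' }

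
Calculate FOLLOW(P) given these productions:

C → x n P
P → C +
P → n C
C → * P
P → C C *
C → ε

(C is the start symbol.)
{ $, '*', '+', 'x' }

In C → x n P: P is at the end, add FOLLOW(C)
In C → * P: P is at the end, add FOLLOW(C)

The FOLLOW sets referred to above (computed the same way, to a fixed point):
  FOLLOW(C) = { $, '*', '+', 'x' }

Taking the union: FOLLOW(P) = { $, '*', '+', 'x' }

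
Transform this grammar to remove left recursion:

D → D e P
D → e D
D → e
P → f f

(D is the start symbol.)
D is directly left-recursive. The standard transformation for
  A → A α₁ | ... | A α_m | β₁ | ... | β_n
is
  A  → β₁ A' | ... | β_n A'
  A' → α₁ A' | ... | α_m A' | ε

D → e D becomes D → e D D'
D → e becomes D → e D'
D → D e P becomes D' → e P D'
Add D' → ε

Productions for other non-terminals are unchanged:
  P → f f

Resulting grammar:
D → e D D'
D → e D'
D' → e P D'
D' → ε
P → f f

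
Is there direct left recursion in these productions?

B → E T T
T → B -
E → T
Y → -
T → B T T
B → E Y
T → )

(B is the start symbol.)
No direct left recursion

Direct left recursion occurs when N → N α for some non-terminal N (the right-hand side begins with the left-hand side itself).

B → E T T: starts with E
T → B -: starts with B
E → T: starts with T
Y → -: starts with '-'
T → B T T: starts with B
B → E Y: starts with E
T → ): starts with ')'

No direct left recursion found.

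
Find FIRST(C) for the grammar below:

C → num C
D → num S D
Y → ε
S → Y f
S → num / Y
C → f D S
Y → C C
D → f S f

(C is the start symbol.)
{ 'f', 'num' }

From C → num C:
  - num is a terminal: add 'num' and stop
From C → f D S:
  - f is a terminal: add 'f' and stop

Collecting: FIRST(C) = { 'f', 'num' }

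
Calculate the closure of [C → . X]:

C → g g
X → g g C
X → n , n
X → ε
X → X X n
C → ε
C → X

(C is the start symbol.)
To compute CLOSURE, for each item [A → α.Bβ] where B is a non-terminal, add [B → .γ] for all productions B → γ; repeat for the newly added items until nothing changes.

Start with: [C → . X]
  [C → . X] has the dot before X: add [X → . g g C], [X → . n , n], [X → .], [X → . X X n]
No further items can be added.

CLOSURE = { [C → . X], [X → . X X n], [X → . g g C], [X → . n , n], [X → .] }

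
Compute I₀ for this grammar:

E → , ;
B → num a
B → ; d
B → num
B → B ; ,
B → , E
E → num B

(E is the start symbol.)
First, augment the grammar with E' → E
I₀ = CLOSURE({ [E' → . E] }):
  [E' → . E] has the dot before E: add [E → . , ;], [E → . num B]
No further items can be added.

I₀ = { [E → . , ;], [E → . num B], [E' → . E] }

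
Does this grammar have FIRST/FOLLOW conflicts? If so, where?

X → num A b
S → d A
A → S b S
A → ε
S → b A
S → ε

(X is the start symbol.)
Yes. S → b A with FOLLOW(S) on { 'b' }; A → S b S with FOLLOW(A) on { 'b' }

Nullable non-terminals: A, S.
FIRST sets used below: FIRST(S) = { 'b', 'd', ε }

A: nullable alternative(s) A → ε; FOLLOW(A) = { 'b' }
  A → S b S: FIRST \ {ε} = { 'b', 'd' } — overlaps FOLLOW(A) on { 'b' }: CONFLICT
  A → ε: FIRST \ {ε} = { } — this is the only nullable alternative, skip

S: nullable alternative(s) S → ε; FOLLOW(S) = { 'b' }
  S → d A: FIRST \ {ε} = { 'd' } — disjoint from FOLLOW(S)
  S → b A: FIRST \ {ε} = { 'b' } — overlaps FOLLOW(S) on { 'b' }: CONFLICT
  S → ε: FIRST \ {ε} = { } — this is the only nullable alternative, skip

X has no nullable alternative, so no FIRST/FOLLOW check is needed there.

So the grammar has 2 FIRST/FOLLOW conflicts (marked CONFLICT above).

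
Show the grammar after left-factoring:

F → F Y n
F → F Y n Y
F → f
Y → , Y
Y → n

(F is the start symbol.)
F → F Y n F'
F' → ε
F' → Y
F → f
Y → , Y
Y → n

Left-factoring transforms A → αβ₁ | αβ₂ into A → αA' and A' → β₁ | β₂
(α is the longest common prefix among the alternatives). Repeat until
no nonterminal has two alternatives with a common prefix.

Round 1: F has alternatives sharing prefix 'F Y n'. Introduce F': F → F Y n F'
  Add: F' → ε
  Add: F' → Y

No remaining common prefixes — done.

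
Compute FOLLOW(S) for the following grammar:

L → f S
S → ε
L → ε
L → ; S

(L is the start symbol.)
In L → f S: S is at the end, add FOLLOW(L)
In L → ; S: S is at the end, add FOLLOW(L)

The FOLLOW sets referred to above (computed the same way, to a fixed point):
  FOLLOW(L) = { $ }

Taking the union: FOLLOW(S) = { $ }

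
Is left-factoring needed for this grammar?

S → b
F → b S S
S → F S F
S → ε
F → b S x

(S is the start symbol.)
Left-factoring is needed when two productions for the same non-terminal
share a common prefix on the right-hand side.

Productions for S:
  S → b
  S → F S F
  S → ε
Productions for F:
  F → b S S
  F → b S x

Found common prefix 'b S' in productions for F

Answer: Yes, F has productions with common prefix 'b S'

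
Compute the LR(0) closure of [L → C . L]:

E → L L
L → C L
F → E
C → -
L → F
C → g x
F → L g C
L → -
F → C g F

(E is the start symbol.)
To compute CLOSURE, for each item [A → α.Bβ] where B is a non-terminal, add [B → .γ] for all productions B → γ; repeat for the newly added items until nothing changes.

Start with: [L → C . L]
  [L → C . L] has the dot before L: add [L → . C L], [L → . F], [L → . -]
  [L → . C L] has the dot before C: add [C → . -], [C → . g x]
  [L → . F] has the dot before F: add [F → . E], [F → . L g C], [F → . C g F]
  [F → . E] has the dot before E: add [E → . L L]
No further items can be added.

CLOSURE = { [C → . -], [C → . g x], [E → . L L], [F → . C g F], [F → . E], [F → . L g C], [L → . -], [L → . C L], [L → . F], [L → C . L] }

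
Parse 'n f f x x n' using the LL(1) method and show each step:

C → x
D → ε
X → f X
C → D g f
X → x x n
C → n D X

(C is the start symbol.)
LL(1) parsing maintains a stack (initially the start symbol over $) and the input. At each step: if the stack top is a terminal, match it against the current input token; if it is a non-terminal N, replace it with the RHS of M[N, lookahead] (the unique production whose predict set contains the lookahead).

Stack is shown with the top on the left.

Stack    Input          Action
------------------------------
C $      n f f x x n $  output C → n D X
n D X $  n f f x x n $  match 'n'
D X $    f f x x n $    output D → ε
X $      f f x x n $    output X → f X
f X $    f f x x n $    match 'f'
X $      f x x n $      output X → f X
f X $    f x x n $      match 'f'
X $      x x n $        output X → x x n
x x n $  x x n $        match 'x'
x n $    x n $          match 'x'
n $      n $            match 'n'
$        $              accept

The string is accepted.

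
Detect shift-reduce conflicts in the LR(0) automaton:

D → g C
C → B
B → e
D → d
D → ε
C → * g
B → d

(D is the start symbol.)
A shift-reduce conflict occurs when an LR(0) state has both:
  - a complete (reduce) item [A → α .] (dot at the end), and
  - a shift item [B → β . c γ] (dot before a terminal).

Augment with D' → D and build the canonical LR(0) collection (I0 = CLOSURE({[D' → . D]}), then GOTO on every symbol after a dot until no new states appear). It has 10 states:
  I0: { [D → . d], [D → . g C], [D → .], [D' → . D] }  — shift, reduce
  I1: { [D' → D .] }  — accept
  I2: { [D → d .] }  — reduce
  I3: { [B → . d], [B → . e], [C → . * g], [C → . B], [D → g . C] }  — shift
  I4: { [C → * . g] }  — shift
  I5: { [C → B .] }  — reduce
  I6: { [D → g C .] }  — reduce
  I7: { [B → d .] }  — reduce
  I8: { [B → e .] }  — reduce
  I9: { [C → * g .] }  — reduce

I0 contains reduce item [D → .] and shift items [D → . d], [D → . g C] — shift-reduce conflict.

Answer: Yes — I0: [D → .] vs [D → . d]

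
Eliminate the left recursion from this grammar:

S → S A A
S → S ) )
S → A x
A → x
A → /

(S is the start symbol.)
S is directly left-recursive. The standard transformation for
  A → A α₁ | ... | A α_m | β₁ | ... | β_n
is
  A  → β₁ A' | ... | β_n A'
  A' → α₁ A' | ... | α_m A' | ε

S → A x becomes S → A x S'
S → S A A becomes S' → A A S'
S → S ) ) becomes S' → ) ) S'
Add S' → ε

Productions for other non-terminals are unchanged:
  A → x
  A → /

Resulting grammar:
S → A x S'
S' → A A S'
S' → ) ) S'
S' → ε
A → x
A → /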